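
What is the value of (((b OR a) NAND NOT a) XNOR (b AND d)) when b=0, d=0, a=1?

Substituting: (((0 OR 1) NAND NOT 1) XNOR (0 AND 0))
= 0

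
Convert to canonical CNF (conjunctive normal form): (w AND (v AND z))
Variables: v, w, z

(v OR w OR z) AND (v OR w OR NOT z) AND (v OR NOT w OR z) AND (v OR NOT w OR NOT z) AND (NOT v OR w OR z) AND (NOT v OR w OR NOT z) AND (NOT v OR NOT w OR z)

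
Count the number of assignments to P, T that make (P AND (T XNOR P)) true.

Satisfying assignments: (1,1)
Count: 1 out of 4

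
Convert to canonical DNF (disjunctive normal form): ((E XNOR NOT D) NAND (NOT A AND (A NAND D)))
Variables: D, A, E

(NOT D AND NOT A AND NOT E) OR (NOT D AND A AND NOT E) OR (NOT D AND A AND E) OR (D AND NOT A AND E) OR (D AND A AND NOT E) OR (D AND A AND E)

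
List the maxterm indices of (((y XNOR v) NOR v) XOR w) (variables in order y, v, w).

ΠM(0, 2, 5, 6) = (y OR v OR w) AND (y OR NOT v OR w) AND (NOT y OR v OR NOT w) AND (NOT y OR NOT v OR w)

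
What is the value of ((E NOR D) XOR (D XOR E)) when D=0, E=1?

Substituting: ((1 NOR 0) XOR (0 XOR 1))
= 1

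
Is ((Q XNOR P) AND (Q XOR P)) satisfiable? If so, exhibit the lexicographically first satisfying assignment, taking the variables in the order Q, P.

UNSATISFIABLE - no assignment makes this expression true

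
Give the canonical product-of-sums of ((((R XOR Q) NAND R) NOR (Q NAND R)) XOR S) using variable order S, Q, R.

ΠM(0, 1, 2, 3) = (S OR Q OR R) AND (S OR Q OR NOT R) AND (S OR NOT Q OR R) AND (S OR NOT Q OR NOT R)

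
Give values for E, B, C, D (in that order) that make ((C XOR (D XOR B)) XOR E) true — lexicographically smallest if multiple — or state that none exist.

E=0, B=0, C=0, D=1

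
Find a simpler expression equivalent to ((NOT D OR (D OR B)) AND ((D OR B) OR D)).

By distribution ((E OR v) AND (E OR NOT v) = E):
= (D OR B)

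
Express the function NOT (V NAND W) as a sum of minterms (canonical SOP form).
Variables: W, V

Σm(3) = (W AND V)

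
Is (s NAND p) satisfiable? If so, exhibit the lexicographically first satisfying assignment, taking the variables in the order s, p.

s=0, p=0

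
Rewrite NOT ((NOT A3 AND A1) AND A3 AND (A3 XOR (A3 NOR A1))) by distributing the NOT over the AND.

NOT (NOT A3 AND A1) OR NOT A3 OR NOT (A3 XOR (A3 NOR A1))
De Morgan's: NOT(AND of terms) = OR of negations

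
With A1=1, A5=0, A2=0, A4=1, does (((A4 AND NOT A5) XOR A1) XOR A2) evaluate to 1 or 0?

Substituting: (((1 AND NOT 0) XOR 1) XOR 0)
= 0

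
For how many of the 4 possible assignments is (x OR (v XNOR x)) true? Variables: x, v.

Satisfying assignments: (0,0), (1,0), (1,1)
Count: 3 out of 4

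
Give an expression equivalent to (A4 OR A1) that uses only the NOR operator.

((A4 NOR A1) NOR (A4 NOR A1))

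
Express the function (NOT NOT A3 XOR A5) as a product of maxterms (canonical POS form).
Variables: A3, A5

ΠM(0, 3) = (A3 OR A5) AND (NOT A3 OR NOT A5)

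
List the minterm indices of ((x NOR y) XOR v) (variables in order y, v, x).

Σm(0, 3, 6, 7) = (NOT y AND NOT v AND NOT x) OR (NOT y AND v AND x) OR (y AND v AND NOT x) OR (y AND v AND x)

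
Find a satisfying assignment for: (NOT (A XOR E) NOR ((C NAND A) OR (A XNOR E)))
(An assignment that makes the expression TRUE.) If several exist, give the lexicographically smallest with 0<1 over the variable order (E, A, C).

E=0, A=1, C=1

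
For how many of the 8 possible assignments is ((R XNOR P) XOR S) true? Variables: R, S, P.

Satisfying assignments: (0,0,0), (0,1,1), (1,0,1), (1,1,0)
Count: 4 out of 8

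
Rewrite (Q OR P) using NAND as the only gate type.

((Q NAND Q) NAND (P NAND P))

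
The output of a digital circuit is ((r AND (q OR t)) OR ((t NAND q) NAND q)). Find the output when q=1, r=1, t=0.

Substituting: ((1 AND (1 OR 0)) OR ((0 NAND 1) NAND 1))
= 1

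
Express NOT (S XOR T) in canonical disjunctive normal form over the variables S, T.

(NOT S AND NOT T) OR (S AND T)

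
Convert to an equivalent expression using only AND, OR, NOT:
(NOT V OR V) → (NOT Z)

NOT (NOT V OR V) OR (NOT Z)
(Implication elimination: A → B = NOT A OR B)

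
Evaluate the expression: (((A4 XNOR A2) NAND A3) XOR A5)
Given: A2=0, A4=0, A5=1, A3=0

Substituting: (((0 XNOR 0) NAND 0) XOR 1)
= 0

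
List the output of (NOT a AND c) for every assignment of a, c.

a | c | Output
--------------
0 | 0 | 0
0 | 1 | 1
1 | 0 | 0
1 | 1 | 0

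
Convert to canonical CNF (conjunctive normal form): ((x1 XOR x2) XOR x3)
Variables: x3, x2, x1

(x3 OR x2 OR x1) AND (x3 OR NOT x2 OR NOT x1) AND (NOT x3 OR x2 OR NOT x1) AND (NOT x3 OR NOT x2 OR x1)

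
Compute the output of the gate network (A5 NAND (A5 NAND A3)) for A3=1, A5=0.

Substituting: (0 NAND (0 NAND 1))
= 1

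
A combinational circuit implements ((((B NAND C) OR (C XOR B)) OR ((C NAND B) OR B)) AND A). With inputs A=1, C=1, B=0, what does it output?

Substituting: ((((0 NAND 1) OR (1 XOR 0)) OR ((1 NAND 0) OR 0)) AND 1)
= 1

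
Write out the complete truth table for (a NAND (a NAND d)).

a | d | Output
--------------
0 | 0 | 1
0 | 1 | 1
1 | 0 | 0
1 | 1 | 1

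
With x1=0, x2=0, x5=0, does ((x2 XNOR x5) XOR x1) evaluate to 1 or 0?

Substituting: ((0 XNOR 0) XOR 0)
= 1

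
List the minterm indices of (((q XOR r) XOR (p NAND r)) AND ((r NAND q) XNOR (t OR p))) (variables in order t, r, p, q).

Σm(2, 5, 6, 8, 10, 14) = (NOT t AND NOT r AND p AND NOT q) OR (NOT t AND r AND NOT p AND q) OR (NOT t AND r AND p AND NOT q) OR (t AND NOT r AND NOT p AND NOT q) OR (t AND NOT r AND p AND NOT q) OR (t AND r AND p AND NOT q)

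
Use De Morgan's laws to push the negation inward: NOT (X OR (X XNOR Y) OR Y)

NOT X AND NOT (X XNOR Y) AND NOT Y
De Morgan's: NOT(OR of terms) = AND of negations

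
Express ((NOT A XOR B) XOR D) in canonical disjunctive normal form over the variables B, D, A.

(NOT B AND NOT D AND NOT A) OR (NOT B AND D AND A) OR (B AND NOT D AND A) OR (B AND D AND NOT A)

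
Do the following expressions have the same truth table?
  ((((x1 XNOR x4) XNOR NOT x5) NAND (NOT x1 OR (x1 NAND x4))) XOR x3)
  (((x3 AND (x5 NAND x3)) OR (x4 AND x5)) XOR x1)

No. Counterexample: with x1=0, x4=0, x3=0, x5=1, Expression 1 = 1 but Expression 2 = 0.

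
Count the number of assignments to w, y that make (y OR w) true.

Satisfying assignments: (0,1), (1,0), (1,1)
Count: 3 out of 4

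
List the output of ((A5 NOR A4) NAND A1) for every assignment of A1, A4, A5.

A1 | A4 | A5 | Output
---------------------
0 | 0 | 0 | 1
0 | 0 | 1 | 1
0 | 1 | 0 | 1
0 | 1 | 1 | 1
1 | 0 | 0 | 0
1 | 0 | 1 | 1
1 | 1 | 0 | 1
1 | 1 | 1 | 1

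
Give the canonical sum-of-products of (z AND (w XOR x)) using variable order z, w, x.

Σm(5, 6) = (z AND NOT w AND x) OR (z AND w AND NOT x)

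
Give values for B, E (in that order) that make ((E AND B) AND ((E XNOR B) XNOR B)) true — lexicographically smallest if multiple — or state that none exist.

B=1, E=1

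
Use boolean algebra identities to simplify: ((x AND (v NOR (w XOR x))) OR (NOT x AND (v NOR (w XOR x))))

By distribution ((E AND v) OR (E AND NOT v) = E):
= (v NOR (w XOR x))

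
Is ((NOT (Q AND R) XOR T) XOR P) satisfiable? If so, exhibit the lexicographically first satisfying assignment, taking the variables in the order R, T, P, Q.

R=0, T=0, P=0, Q=0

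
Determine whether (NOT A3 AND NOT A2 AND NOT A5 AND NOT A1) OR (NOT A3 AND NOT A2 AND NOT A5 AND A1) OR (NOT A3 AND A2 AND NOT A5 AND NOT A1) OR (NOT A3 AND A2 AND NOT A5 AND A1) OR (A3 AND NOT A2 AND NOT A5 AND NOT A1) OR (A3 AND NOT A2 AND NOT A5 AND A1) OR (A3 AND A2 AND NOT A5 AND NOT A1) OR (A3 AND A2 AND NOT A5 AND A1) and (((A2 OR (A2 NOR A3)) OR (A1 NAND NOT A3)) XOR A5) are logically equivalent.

Yes, they are equivalent — the two output columns agree on all 16 assignments:
A3 | A2 | A5 | A1 | Expression 1 | Expression 2
-----------------------------------------------
0 | 0 | 0 | 0 | 1 | 1
0 | 0 | 0 | 1 | 1 | 1
0 | 0 | 1 | 0 | 0 | 0
0 | 0 | 1 | 1 | 0 | 0
0 | 1 | 0 | 0 | 1 | 1
0 | 1 | 0 | 1 | 1 | 1
0 | 1 | 1 | 0 | 0 | 0
0 | 1 | 1 | 1 | 0 | 0
1 | 0 | 0 | 0 | 1 | 1
1 | 0 | 0 | 1 | 1 | 1
1 | 0 | 1 | 0 | 0 | 0
1 | 0 | 1 | 1 | 0 | 0
1 | 1 | 0 | 0 | 1 | 1
1 | 1 | 0 | 1 | 1 | 1
1 | 1 | 1 | 0 | 0 | 0
1 | 1 | 1 | 1 | 0 | 0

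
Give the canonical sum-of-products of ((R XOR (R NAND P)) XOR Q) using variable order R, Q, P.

Σm(0, 1, 5, 6) = (NOT R AND NOT Q AND NOT P) OR (NOT R AND NOT Q AND P) OR (R AND NOT Q AND P) OR (R AND Q AND NOT P)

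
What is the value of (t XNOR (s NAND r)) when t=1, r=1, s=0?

Substituting: (1 XNOR (0 NAND 1))
= 1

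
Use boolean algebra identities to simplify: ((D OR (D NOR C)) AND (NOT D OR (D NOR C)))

By distribution ((E OR v) AND (E OR NOT v) = E):
= (D NOR C)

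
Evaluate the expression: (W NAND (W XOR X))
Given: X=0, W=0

Substituting: (0 NAND (0 XOR 0))
= 1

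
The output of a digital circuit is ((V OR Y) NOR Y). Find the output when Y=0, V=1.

Substituting: ((1 OR 0) NOR 0)
= 0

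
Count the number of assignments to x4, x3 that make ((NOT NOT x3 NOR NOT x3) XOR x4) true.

Satisfying assignments: (1,0), (1,1)
Count: 2 out of 4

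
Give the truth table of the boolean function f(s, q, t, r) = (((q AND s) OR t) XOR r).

s | q | t | r | Output
----------------------
0 | 0 | 0 | 0 | 0
0 | 0 | 0 | 1 | 1
0 | 0 | 1 | 0 | 1
0 | 0 | 1 | 1 | 0
0 | 1 | 0 | 0 | 0
0 | 1 | 0 | 1 | 1
0 | 1 | 1 | 0 | 1
0 | 1 | 1 | 1 | 0
1 | 0 | 0 | 0 | 0
1 | 0 | 0 | 1 | 1
1 | 0 | 1 | 0 | 1
1 | 0 | 1 | 1 | 0
1 | 1 | 0 | 0 | 1
1 | 1 | 0 | 1 | 0
1 | 1 | 1 | 0 | 1
1 | 1 | 1 | 1 | 0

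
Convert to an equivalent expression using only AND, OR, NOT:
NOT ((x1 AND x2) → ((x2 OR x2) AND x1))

(x1 AND x2) AND NOT ((x2 OR x2) AND x1)
(Negated implication: NOT(A → B) = A AND NOT B)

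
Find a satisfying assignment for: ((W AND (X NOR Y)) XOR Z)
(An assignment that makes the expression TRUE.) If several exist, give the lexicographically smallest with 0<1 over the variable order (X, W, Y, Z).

X=0, W=0, Y=0, Z=1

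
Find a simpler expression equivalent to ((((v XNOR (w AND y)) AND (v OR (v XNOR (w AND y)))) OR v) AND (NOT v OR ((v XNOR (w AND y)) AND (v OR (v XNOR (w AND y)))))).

By distribution ((E OR v) AND (E OR NOT v) = E) then absorption (E AND (E OR v) = E):
= (v XNOR (w AND y))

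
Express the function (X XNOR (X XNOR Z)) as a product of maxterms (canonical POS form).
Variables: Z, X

ΠM(0, 1) = (Z OR X) AND (Z OR NOT X)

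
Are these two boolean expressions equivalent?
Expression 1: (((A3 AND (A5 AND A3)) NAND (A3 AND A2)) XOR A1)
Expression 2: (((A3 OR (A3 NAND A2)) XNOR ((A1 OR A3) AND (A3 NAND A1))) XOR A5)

No. Counterexample: with A2=0, A1=0, A5=0, A3=0, Expression 1 = 1 but Expression 2 = 0.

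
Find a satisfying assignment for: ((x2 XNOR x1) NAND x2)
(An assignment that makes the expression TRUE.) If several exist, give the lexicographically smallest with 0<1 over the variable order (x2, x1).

x2=0, x1=0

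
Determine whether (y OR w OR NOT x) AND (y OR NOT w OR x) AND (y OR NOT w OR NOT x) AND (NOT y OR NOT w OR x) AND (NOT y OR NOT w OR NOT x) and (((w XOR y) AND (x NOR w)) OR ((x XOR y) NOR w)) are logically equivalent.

Yes, they are equivalent — the two output columns agree on all 8 assignments:
y | w | x | Expression 1 | Expression 2
---------------------------------------
0 | 0 | 0 | 1 | 1
0 | 0 | 1 | 0 | 0
0 | 1 | 0 | 0 | 0
0 | 1 | 1 | 0 | 0
1 | 0 | 0 | 1 | 1
1 | 0 | 1 | 1 | 1
1 | 1 | 0 | 0 | 0
1 | 1 | 1 | 0 | 0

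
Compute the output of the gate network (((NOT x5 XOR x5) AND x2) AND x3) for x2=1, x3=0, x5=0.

Substituting: (((NOT 0 XOR 0) AND 1) AND 0)
= 0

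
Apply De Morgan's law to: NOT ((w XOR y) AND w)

NOT (w XOR y) OR NOT w
De Morgan's: NOT(AND of terms) = OR of negations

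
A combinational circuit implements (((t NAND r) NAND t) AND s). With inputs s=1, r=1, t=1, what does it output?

Substituting: (((1 NAND 1) NAND 1) AND 1)
= 1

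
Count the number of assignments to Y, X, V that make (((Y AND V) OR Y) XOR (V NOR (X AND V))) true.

Satisfying assignments: (0,0,0), (0,1,0), (1,0,1), (1,1,1)
Count: 4 out of 8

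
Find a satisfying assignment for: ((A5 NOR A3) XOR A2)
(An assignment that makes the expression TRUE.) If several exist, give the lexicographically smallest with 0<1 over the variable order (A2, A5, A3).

A2=0, A5=0, A3=0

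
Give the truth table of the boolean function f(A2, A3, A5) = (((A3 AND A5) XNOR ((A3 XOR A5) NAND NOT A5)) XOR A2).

A2 | A3 | A5 | Output
---------------------
0 | 0 | 0 | 0
0 | 0 | 1 | 0
0 | 1 | 0 | 1
0 | 1 | 1 | 1
1 | 0 | 0 | 1
1 | 0 | 1 | 1
1 | 1 | 0 | 0
1 | 1 | 1 | 0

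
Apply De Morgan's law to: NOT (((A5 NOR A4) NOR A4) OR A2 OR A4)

NOT ((A5 NOR A4) NOR A4) AND NOT A2 AND NOT A4
De Morgan's: NOT(OR of terms) = AND of negations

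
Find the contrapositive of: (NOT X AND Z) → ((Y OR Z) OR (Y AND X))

Contrapositive: NOT ((Y OR Z) OR (Y AND X)) → NOT (NOT X AND Z)
Note: A statement and its contrapositive are logically equivalent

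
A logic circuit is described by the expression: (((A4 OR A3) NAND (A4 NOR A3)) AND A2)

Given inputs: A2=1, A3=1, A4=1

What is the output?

Substituting: (((1 OR 1) NAND (1 NOR 1)) AND 1)
= 1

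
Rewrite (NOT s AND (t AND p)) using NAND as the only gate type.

(((s NAND s) NAND ((t NAND p) NAND (t NAND p))) NAND ((s NAND s) NAND ((t NAND p) NAND (t NAND p))))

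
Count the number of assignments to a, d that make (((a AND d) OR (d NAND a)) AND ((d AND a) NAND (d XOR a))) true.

Satisfying assignments: (0,0), (0,1), (1,0), (1,1)
Count: 4 out of 4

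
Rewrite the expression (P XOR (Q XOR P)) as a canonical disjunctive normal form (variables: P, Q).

(NOT P AND Q) OR (P AND Q)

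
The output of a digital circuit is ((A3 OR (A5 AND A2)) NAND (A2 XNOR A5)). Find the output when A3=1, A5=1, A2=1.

Substituting: ((1 OR (1 AND 1)) NAND (1 XNOR 1))
= 0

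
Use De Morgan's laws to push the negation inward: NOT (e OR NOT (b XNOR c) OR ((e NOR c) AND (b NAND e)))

NOT e AND (b XNOR c) AND NOT ((e NOR c) AND (b NAND e))
De Morgan's: NOT(OR of terms) = AND of negations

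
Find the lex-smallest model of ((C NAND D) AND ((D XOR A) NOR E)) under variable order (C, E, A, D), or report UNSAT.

C=0, E=0, A=0, D=0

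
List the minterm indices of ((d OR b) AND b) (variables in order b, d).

Σm(2, 3) = (b AND NOT d) OR (b AND d)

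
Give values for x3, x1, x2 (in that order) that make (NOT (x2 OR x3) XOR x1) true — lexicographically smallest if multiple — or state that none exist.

x3=0, x1=0, x2=0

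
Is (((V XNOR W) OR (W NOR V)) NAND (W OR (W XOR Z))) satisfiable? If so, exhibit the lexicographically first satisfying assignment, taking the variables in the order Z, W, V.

Z=0, W=0, V=0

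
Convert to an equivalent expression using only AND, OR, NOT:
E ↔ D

(E AND D) OR (NOT E AND NOT D)
(Biconditional = both true or both false)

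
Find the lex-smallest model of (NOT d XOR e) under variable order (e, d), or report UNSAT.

e=0, d=0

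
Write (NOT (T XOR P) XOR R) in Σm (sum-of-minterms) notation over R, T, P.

Σm(0, 3, 5, 6) = (NOT R AND NOT T AND NOT P) OR (NOT R AND T AND P) OR (R AND NOT T AND P) OR (R AND T AND NOT P)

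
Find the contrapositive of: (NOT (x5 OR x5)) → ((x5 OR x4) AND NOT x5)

Contrapositive: NOT ((x5 OR x4) AND NOT x5) → (x5 OR x5)
Note: A statement and its contrapositive are logically equivalent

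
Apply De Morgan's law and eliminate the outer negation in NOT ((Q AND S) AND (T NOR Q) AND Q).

NOT (Q AND S) OR NOT (T NOR Q) OR NOT Q
De Morgan's: NOT(AND of terms) = OR of negations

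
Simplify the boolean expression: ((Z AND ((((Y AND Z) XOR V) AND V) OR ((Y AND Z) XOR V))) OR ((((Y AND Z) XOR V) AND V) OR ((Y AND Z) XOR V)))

By absorption (E OR (E AND v) = E) then absorption (E OR (E AND v) = E):
= ((Y AND Z) XOR V)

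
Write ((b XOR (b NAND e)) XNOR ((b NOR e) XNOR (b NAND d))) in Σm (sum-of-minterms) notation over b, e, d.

Σm(0, 1, 4, 7) = (NOT b AND NOT e AND NOT d) OR (NOT b AND NOT e AND d) OR (b AND NOT e AND NOT d) OR (b AND e AND d)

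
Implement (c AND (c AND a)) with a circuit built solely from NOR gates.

((c NOR c) NOR (((c NOR c) NOR (a NOR a)) NOR ((c NOR c) NOR (a NOR a))))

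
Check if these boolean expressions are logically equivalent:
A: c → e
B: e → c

No, Converse is not equivalent to original (counterexample: e=0, c=1)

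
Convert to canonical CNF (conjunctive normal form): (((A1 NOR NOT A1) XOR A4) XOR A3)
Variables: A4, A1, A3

(A4 OR A1 OR A3) AND (A4 OR NOT A1 OR A3) AND (NOT A4 OR A1 OR NOT A3) AND (NOT A4 OR NOT A1 OR NOT A3)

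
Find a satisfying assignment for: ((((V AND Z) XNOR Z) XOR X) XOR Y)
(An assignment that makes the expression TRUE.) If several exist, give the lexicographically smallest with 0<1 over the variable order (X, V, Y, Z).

X=0, V=0, Y=0, Z=0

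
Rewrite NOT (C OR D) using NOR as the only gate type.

(((C NOR D) NOR (C NOR D)) NOR ((C NOR D) NOR (C NOR D)))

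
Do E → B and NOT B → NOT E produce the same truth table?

Yes, Contrapositive is always equivalent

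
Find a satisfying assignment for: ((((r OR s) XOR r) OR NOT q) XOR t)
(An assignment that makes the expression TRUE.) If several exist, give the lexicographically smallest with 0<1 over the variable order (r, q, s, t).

r=0, q=0, s=0, t=0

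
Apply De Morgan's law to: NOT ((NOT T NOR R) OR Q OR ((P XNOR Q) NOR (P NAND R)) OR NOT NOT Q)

NOT (NOT T NOR R) AND NOT Q AND NOT ((P XNOR Q) NOR (P NAND R)) AND NOT Q
De Morgan's: NOT(OR of terms) = AND of negations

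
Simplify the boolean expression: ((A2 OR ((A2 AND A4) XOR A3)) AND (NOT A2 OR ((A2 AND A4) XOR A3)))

By distribution ((E OR v) AND (E OR NOT v) = E):
= ((A2 AND A4) XOR A3)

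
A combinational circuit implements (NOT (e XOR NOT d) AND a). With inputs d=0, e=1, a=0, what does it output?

Substituting: (NOT (1 XOR NOT 0) AND 0)
= 0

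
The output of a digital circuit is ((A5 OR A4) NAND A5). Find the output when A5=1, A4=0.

Substituting: ((1 OR 0) NAND 1)
= 0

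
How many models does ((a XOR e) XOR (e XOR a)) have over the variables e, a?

No assignment satisfies the expression.
Count: 0 out of 4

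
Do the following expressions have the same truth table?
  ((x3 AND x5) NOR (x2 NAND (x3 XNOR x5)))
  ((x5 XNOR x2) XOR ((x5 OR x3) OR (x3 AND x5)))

No. Counterexample: with x5=0, x2=0, x3=0, Expression 1 = 0 but Expression 2 = 1.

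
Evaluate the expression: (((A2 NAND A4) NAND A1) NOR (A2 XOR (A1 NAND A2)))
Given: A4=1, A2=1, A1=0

Substituting: (((1 NAND 1) NAND 0) NOR (1 XOR (0 NAND 1)))
= 0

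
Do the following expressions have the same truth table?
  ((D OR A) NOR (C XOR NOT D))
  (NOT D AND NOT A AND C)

Yes, they are equivalent — the two output columns agree on all 8 assignments:
D | A | C | Expression 1 | Expression 2
---------------------------------------
0 | 0 | 0 | 0 | 0
0 | 0 | 1 | 1 | 1
0 | 1 | 0 | 0 | 0
0 | 1 | 1 | 0 | 0
1 | 0 | 0 | 0 | 0
1 | 0 | 1 | 0 | 0
1 | 1 | 0 | 0 | 0
1 | 1 | 1 | 0 | 0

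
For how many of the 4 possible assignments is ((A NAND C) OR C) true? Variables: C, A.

Satisfying assignments: (0,0), (0,1), (1,0), (1,1)
Count: 4 out of 4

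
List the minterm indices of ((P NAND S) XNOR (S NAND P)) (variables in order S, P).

Σm(0, 1, 2, 3) = (NOT S AND NOT P) OR (NOT S AND P) OR (S AND NOT P) OR (S AND P)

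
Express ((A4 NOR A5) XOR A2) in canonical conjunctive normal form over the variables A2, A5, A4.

(A2 OR A5 OR NOT A4) AND (A2 OR NOT A5 OR A4) AND (A2 OR NOT A5 OR NOT A4) AND (NOT A2 OR A5 OR A4)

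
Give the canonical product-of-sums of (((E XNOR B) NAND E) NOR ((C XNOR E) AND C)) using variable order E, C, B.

ΠM(0, 1, 2, 3, 4, 6, 7) = (E OR C OR B) AND (E OR C OR NOT B) AND (E OR NOT C OR B) AND (E OR NOT C OR NOT B) AND (NOT E OR C OR B) AND (NOT E OR NOT C OR B) AND (NOT E OR NOT C OR NOT B)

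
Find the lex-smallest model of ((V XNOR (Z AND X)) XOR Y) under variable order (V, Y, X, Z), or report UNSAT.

V=0, Y=0, X=0, Z=0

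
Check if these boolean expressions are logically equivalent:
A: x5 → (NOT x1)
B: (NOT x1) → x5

No, Converse is not equivalent to original (counterexample: x4=0, x1=0, x5=0)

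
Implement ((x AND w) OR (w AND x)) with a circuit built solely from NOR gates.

((((x NOR x) NOR (w NOR w)) NOR ((w NOR w) NOR (x NOR x))) NOR (((x NOR x) NOR (w NOR w)) NOR ((w NOR w) NOR (x NOR x))))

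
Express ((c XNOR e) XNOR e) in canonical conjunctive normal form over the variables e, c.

(e OR c) AND (NOT e OR c)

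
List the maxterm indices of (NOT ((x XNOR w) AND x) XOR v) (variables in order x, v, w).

ΠM(2, 3, 5, 6) = (x OR NOT v OR w) AND (x OR NOT v OR NOT w) AND (NOT x OR v OR NOT w) AND (NOT x OR NOT v OR w)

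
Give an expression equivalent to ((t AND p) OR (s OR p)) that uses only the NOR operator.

((((t NOR t) NOR (p NOR p)) NOR ((s NOR p) NOR (s NOR p))) NOR (((t NOR t) NOR (p NOR p)) NOR ((s NOR p) NOR (s NOR p))))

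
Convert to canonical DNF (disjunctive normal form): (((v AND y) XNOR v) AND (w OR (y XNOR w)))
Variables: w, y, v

(NOT w AND NOT y AND NOT v) OR (w AND NOT y AND NOT v) OR (w AND y AND NOT v) OR (w AND y AND v)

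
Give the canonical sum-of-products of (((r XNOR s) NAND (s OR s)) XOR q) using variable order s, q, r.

Σm(0, 1, 4, 7) = (NOT s AND NOT q AND NOT r) OR (NOT s AND NOT q AND r) OR (s AND NOT q AND NOT r) OR (s AND q AND r)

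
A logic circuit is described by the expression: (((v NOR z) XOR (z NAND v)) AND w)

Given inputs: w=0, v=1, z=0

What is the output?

Substituting: (((1 NOR 0) XOR (0 NAND 1)) AND 0)
= 0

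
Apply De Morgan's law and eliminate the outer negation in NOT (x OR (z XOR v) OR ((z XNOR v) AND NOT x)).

NOT x AND NOT (z XOR v) AND NOT ((z XNOR v) AND NOT x)
De Morgan's: NOT(OR of terms) = AND of negations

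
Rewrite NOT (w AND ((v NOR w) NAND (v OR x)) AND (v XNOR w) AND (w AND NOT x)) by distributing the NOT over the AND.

NOT w OR NOT ((v NOR w) NAND (v OR x)) OR NOT (v XNOR w) OR NOT (w AND NOT x)
De Morgan's: NOT(AND of terms) = OR of negations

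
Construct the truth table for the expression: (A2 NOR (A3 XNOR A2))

A2 | A3 | Output
----------------
0 | 0 | 0
0 | 1 | 1
1 | 0 | 0
1 | 1 | 0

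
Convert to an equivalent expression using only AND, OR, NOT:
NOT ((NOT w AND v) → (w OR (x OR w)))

(NOT w AND v) AND NOT (w OR (x OR w))
(Negated implication: NOT(A → B) = A AND NOT B)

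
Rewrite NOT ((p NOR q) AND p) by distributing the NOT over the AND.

NOT (p NOR q) OR NOT p
De Morgan's: NOT(AND of terms) = OR of negations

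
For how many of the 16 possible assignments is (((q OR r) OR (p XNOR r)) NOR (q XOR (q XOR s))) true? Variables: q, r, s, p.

Satisfying assignments: (0,0,0,1)
Count: 1 out of 16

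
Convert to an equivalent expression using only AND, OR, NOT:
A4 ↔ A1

(A4 AND A1) OR (NOT A4 AND NOT A1)
(Biconditional = both true or both false)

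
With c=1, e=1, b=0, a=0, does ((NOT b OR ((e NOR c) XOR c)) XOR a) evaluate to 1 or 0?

Substituting: ((NOT 0 OR ((1 NOR 1) XOR 1)) XOR 0)
= 1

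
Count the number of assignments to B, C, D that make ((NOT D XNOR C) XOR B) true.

Satisfying assignments: (0,0,1), (0,1,0), (1,0,0), (1,1,1)
Count: 4 out of 8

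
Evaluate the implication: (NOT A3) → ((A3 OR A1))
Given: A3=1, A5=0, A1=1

Antecedent (NOT A3) = 0; consequent ((A3 OR A1)) = 1.
0 → 1 = 1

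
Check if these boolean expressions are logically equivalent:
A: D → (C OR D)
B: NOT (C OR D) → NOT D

Yes, Contrapositive is always equivalent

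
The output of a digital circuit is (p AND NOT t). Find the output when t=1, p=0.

Substituting: (0 AND NOT 1)
= 0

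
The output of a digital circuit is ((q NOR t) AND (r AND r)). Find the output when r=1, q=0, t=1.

Substituting: ((0 NOR 1) AND (1 AND 1))
= 0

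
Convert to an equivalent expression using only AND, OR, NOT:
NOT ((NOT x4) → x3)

(NOT x4) AND NOT x3
(Negated implication: NOT(A → B) = A AND NOT B)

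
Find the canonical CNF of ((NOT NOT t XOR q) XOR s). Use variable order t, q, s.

(t OR q OR s) AND (t OR NOT q OR NOT s) AND (NOT t OR q OR NOT s) AND (NOT t OR NOT q OR s)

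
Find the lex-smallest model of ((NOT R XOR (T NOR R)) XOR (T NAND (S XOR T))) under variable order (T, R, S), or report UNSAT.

T=0, R=0, S=0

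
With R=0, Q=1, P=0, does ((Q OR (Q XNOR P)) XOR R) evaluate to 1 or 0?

Substituting: ((1 OR (1 XNOR 0)) XOR 0)
= 1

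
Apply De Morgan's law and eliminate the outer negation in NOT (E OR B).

NOT E AND NOT B
De Morgan's: NOT(OR of terms) = AND of negations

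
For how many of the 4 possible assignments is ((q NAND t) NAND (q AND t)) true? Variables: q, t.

Satisfying assignments: (0,0), (0,1), (1,0), (1,1)
Count: 4 out of 4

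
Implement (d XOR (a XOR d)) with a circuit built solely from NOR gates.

((((d NOR ((((a NOR d) NOR (a NOR d)) NOR ((a NOR d) NOR (a NOR d))) NOR ((((a NOR a) NOR (d NOR d)) NOR ((a NOR a) NOR (d NOR d))) NOR (((a NOR a) NOR (d NOR d)) NOR ((a NOR a) NOR (d NOR d)))))) NOR (d NOR ((((a NOR d) NOR (a NOR d)) NOR ((a NOR d) NOR (a NOR d))) NOR ((((a NOR a) NOR (d NOR d)) NOR ((a NOR a) NOR (d NOR d))) NOR (((a NOR a) NOR (d NOR d)) NOR ((a NOR a) NOR (d NOR d))))))) NOR ((d NOR ((((a NOR d) NOR (a NOR d)) NOR ((a NOR d) NOR (a NOR d))) NOR ((((a NOR a) NOR (d NOR d)) NOR ((a NOR a) NOR (d NOR d))) NOR (((a NOR a) NOR (d NOR d)) NOR ((a NOR a) NOR (d NOR d)))))) NOR (d NOR ((((a NOR d) NOR (a NOR d)) NOR ((a NOR d) NOR (a NOR d))) NOR ((((a NOR a) NOR (d NOR d)) NOR ((a NOR a) NOR (d NOR d))) NOR (((a NOR a) NOR (d NOR d)) NOR ((a NOR a) NOR (d NOR d)))))))) NOR ((((d NOR d) NOR (((((a NOR d) NOR (a NOR d)) NOR ((a NOR d) NOR (a NOR d))) NOR ((((a NOR a) NOR (d NOR d)) NOR ((a NOR a) NOR (d NOR d))) NOR (((a NOR a) NOR (d NOR d)) NOR ((a NOR a) NOR (d NOR d))))) NOR ((((a NOR d) NOR (a NOR d)) NOR ((a NOR d) NOR (a NOR d))) NOR ((((a NOR a) NOR (d NOR d)) NOR ((a NOR a) NOR (d NOR d))) NOR (((a NOR a) NOR (d NOR d)) NOR ((a NOR a) NOR (d NOR d))))))) NOR ((d NOR d) NOR (((((a NOR d) NOR (a NOR d)) NOR ((a NOR d) NOR (a NOR d))) NOR ((((a NOR a) NOR (d NOR d)) NOR ((a NOR a) NOR (d NOR d))) NOR (((a NOR a) NOR (d NOR d)) NOR ((a NOR a) NOR (d NOR d))))) NOR ((((a NOR d) NOR (a NOR d)) NOR ((a NOR d) NOR (a NOR d))) NOR ((((a NOR a) NOR (d NOR d)) NOR ((a NOR a) NOR (d NOR d))) NOR (((a NOR a) NOR (d NOR d)) NOR ((a NOR a) NOR (d NOR d)))))))) NOR (((d NOR d) NOR (((((a NOR d) NOR (a NOR d)) NOR ((a NOR d) NOR (a NOR d))) NOR ((((a NOR a) NOR (d NOR d)) NOR ((a NOR a) NOR (d NOR d))) NOR (((a NOR a) NOR (d NOR d)) NOR ((a NOR a) NOR (d NOR d))))) NOR ((((a NOR d) NOR (a NOR d)) NOR ((a NOR d) NOR (a NOR d))) NOR ((((a NOR a) NOR (d NOR d)) NOR ((a NOR a) NOR (d NOR d))) NOR (((a NOR a) NOR (d NOR d)) NOR ((a NOR a) NOR (d NOR d))))))) NOR ((d NOR d) NOR (((((a NOR d) NOR (a NOR d)) NOR ((a NOR d) NOR (a NOR d))) NOR ((((a NOR a) NOR (d NOR d)) NOR ((a NOR a) NOR (d NOR d))) NOR (((a NOR a) NOR (d NOR d)) NOR ((a NOR a) NOR (d NOR d))))) NOR ((((a NOR d) NOR (a NOR d)) NOR ((a NOR d) NOR (a NOR d))) NOR ((((a NOR a) NOR (d NOR d)) NOR ((a NOR a) NOR (d NOR d))) NOR (((a NOR a) NOR (d NOR d)) NOR ((a NOR a) NOR (d NOR d))))))))))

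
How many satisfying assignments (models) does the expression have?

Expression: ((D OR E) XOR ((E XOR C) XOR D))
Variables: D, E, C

Satisfying assignments: (0,0,1), (0,1,1), (1,0,1), (1,1,0)
Count: 4 out of 8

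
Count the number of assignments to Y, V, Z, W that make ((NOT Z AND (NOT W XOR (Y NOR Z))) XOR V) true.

Satisfying assignments: (0,0,0,1), (0,1,0,0), (0,1,1,0), (0,1,1,1), (1,0,0,0), (1,1,0,1), (1,1,1,0), (1,1,1,1)
Count: 8 out of 16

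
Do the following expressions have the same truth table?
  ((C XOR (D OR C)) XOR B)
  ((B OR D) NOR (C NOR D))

No. Counterexample: with C=0, D=0, B=1, Expression 1 = 1 but Expression 2 = 0.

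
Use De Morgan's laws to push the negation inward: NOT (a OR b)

NOT a AND NOT b
De Morgan's: NOT(OR of terms) = AND of negations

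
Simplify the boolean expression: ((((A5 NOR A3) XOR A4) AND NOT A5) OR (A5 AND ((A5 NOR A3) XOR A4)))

By distribution ((E AND v) OR (E AND NOT v) = E):
= ((A5 NOR A3) XOR A4)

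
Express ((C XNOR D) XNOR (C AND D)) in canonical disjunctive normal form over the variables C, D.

(NOT C AND D) OR (C AND NOT D) OR (C AND D)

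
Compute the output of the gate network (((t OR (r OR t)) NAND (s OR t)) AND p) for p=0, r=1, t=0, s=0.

Substituting: (((0 OR (1 OR 0)) NAND (0 OR 0)) AND 0)
= 0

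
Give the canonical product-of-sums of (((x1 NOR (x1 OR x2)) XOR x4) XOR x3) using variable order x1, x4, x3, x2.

ΠM(1, 2, 4, 7, 8, 9, 14, 15) = (x1 OR x4 OR x3 OR NOT x2) AND (x1 OR x4 OR NOT x3 OR x2) AND (x1 OR NOT x4 OR x3 OR x2) AND (x1 OR NOT x4 OR NOT x3 OR NOT x2) AND (NOT x1 OR x4 OR x3 OR x2) AND (NOT x1 OR x4 OR x3 OR NOT x2) AND (NOT x1 OR NOT x4 OR NOT x3 OR x2) AND (NOT x1 OR NOT x4 OR NOT x3 OR NOT x2)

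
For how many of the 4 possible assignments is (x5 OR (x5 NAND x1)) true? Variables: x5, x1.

Satisfying assignments: (0,0), (0,1), (1,0), (1,1)
Count: 4 out of 4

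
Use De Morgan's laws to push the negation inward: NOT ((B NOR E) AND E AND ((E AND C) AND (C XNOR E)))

NOT (B NOR E) OR NOT E OR NOT ((E AND C) AND (C XNOR E))
De Morgan's: NOT(AND of terms) = OR of negations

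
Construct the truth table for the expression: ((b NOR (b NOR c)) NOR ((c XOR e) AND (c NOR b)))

e | b | c | Output
------------------
0 | 0 | 0 | 1
0 | 0 | 1 | 0
0 | 1 | 0 | 1
0 | 1 | 1 | 1
1 | 0 | 0 | 0
1 | 0 | 1 | 0
1 | 1 | 0 | 1
1 | 1 | 1 | 1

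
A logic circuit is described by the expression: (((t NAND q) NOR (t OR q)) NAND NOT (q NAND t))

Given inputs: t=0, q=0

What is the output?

Substituting: (((0 NAND 0) NOR (0 OR 0)) NAND NOT (0 NAND 0))
= 1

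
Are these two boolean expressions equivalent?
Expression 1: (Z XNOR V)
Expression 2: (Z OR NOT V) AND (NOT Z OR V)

Yes, they are equivalent — the two output columns agree on all 4 assignments:
Z | V | Expression 1 | Expression 2
-----------------------------------
0 | 0 | 1 | 1
0 | 1 | 0 | 0
1 | 0 | 0 | 0
1 | 1 | 1 | 1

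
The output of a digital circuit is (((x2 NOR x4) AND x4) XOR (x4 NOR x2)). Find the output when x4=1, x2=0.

Substituting: (((0 NOR 1) AND 1) XOR (1 NOR 0))
= 0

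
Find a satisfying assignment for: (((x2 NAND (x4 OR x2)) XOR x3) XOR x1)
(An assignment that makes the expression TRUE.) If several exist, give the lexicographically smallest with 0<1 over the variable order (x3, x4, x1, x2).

x3=0, x4=0, x1=0, x2=0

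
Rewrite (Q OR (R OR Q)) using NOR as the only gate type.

((Q NOR ((R NOR Q) NOR (R NOR Q))) NOR (Q NOR ((R NOR Q) NOR (R NOR Q))))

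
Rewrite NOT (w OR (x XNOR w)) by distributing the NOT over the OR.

NOT w AND NOT (x XNOR w)
De Morgan's: NOT(OR of terms) = AND of negations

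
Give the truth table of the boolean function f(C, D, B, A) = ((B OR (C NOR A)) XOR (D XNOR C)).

C | D | B | A | Output
----------------------
0 | 0 | 0 | 0 | 0
0 | 0 | 0 | 1 | 1
0 | 0 | 1 | 0 | 0
0 | 0 | 1 | 1 | 0
0 | 1 | 0 | 0 | 1
0 | 1 | 0 | 1 | 0
0 | 1 | 1 | 0 | 1
0 | 1 | 1 | 1 | 1
1 | 0 | 0 | 0 | 0
1 | 0 | 0 | 1 | 0
1 | 0 | 1 | 0 | 1
1 | 0 | 1 | 1 | 1
1 | 1 | 0 | 0 | 1
1 | 1 | 0 | 1 | 1
1 | 1 | 1 | 0 | 0
1 | 1 | 1 | 1 | 0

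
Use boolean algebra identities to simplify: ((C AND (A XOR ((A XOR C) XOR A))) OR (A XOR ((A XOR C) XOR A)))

By absorption (E OR (E AND v) = E) then XOR self-cancellation ((E XOR v) XOR v = E):
= (A XOR C)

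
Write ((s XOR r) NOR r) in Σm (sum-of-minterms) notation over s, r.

Σm(0) = (NOT s AND NOT r)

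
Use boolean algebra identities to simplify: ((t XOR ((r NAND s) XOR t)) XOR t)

By XOR self-cancellation ((E XOR v) XOR v = E):
= ((r NAND s) XOR t)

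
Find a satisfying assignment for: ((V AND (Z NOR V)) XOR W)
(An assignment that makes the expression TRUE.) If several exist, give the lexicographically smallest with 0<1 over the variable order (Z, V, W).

Z=0, V=0, W=1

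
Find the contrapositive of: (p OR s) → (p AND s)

Contrapositive: NOT (p AND s) → NOT (p OR s)
Note: A statement and its contrapositive are logically equivalent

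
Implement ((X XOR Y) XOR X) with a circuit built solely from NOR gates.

((((((((X NOR Y) NOR (X NOR Y)) NOR ((X NOR Y) NOR (X NOR Y))) NOR ((((X NOR X) NOR (Y NOR Y)) NOR ((X NOR X) NOR (Y NOR Y))) NOR (((X NOR X) NOR (Y NOR Y)) NOR ((X NOR X) NOR (Y NOR Y))))) NOR X) NOR (((((X NOR Y) NOR (X NOR Y)) NOR ((X NOR Y) NOR (X NOR Y))) NOR ((((X NOR X) NOR (Y NOR Y)) NOR ((X NOR X) NOR (Y NOR Y))) NOR (((X NOR X) NOR (Y NOR Y)) NOR ((X NOR X) NOR (Y NOR Y))))) NOR X)) NOR ((((((X NOR Y) NOR (X NOR Y)) NOR ((X NOR Y) NOR (X NOR Y))) NOR ((((X NOR X) NOR (Y NOR Y)) NOR ((X NOR X) NOR (Y NOR Y))) NOR (((X NOR X) NOR (Y NOR Y)) NOR ((X NOR X) NOR (Y NOR Y))))) NOR X) NOR (((((X NOR Y) NOR (X NOR Y)) NOR ((X NOR Y) NOR (X NOR Y))) NOR ((((X NOR X) NOR (Y NOR Y)) NOR ((X NOR X) NOR (Y NOR Y))) NOR (((X NOR X) NOR (Y NOR Y)) NOR ((X NOR X) NOR (Y NOR Y))))) NOR X))) NOR ((((((((X NOR Y) NOR (X NOR Y)) NOR ((X NOR Y) NOR (X NOR Y))) NOR ((((X NOR X) NOR (Y NOR Y)) NOR ((X NOR X) NOR (Y NOR Y))) NOR (((X NOR X) NOR (Y NOR Y)) NOR ((X NOR X) NOR (Y NOR Y))))) NOR ((((X NOR Y) NOR (X NOR Y)) NOR ((X NOR Y) NOR (X NOR Y))) NOR ((((X NOR X) NOR (Y NOR Y)) NOR ((X NOR X) NOR (Y NOR Y))) NOR (((X NOR X) NOR (Y NOR Y)) NOR ((X NOR X) NOR (Y NOR Y)))))) NOR (X NOR X)) NOR ((((((X NOR Y) NOR (X NOR Y)) NOR ((X NOR Y) NOR (X NOR Y))) NOR ((((X NOR X) NOR (Y NOR Y)) NOR ((X NOR X) NOR (Y NOR Y))) NOR (((X NOR X) NOR (Y NOR Y)) NOR ((X NOR X) NOR (Y NOR Y))))) NOR ((((X NOR Y) NOR (X NOR Y)) NOR ((X NOR Y) NOR (X NOR Y))) NOR ((((X NOR X) NOR (Y NOR Y)) NOR ((X NOR X) NOR (Y NOR Y))) NOR (((X NOR X) NOR (Y NOR Y)) NOR ((X NOR X) NOR (Y NOR Y)))))) NOR (X NOR X))) NOR (((((((X NOR Y) NOR (X NOR Y)) NOR ((X NOR Y) NOR (X NOR Y))) NOR ((((X NOR X) NOR (Y NOR Y)) NOR ((X NOR X) NOR (Y NOR Y))) NOR (((X NOR X) NOR (Y NOR Y)) NOR ((X NOR X) NOR (Y NOR Y))))) NOR ((((X NOR Y) NOR (X NOR Y)) NOR ((X NOR Y) NOR (X NOR Y))) NOR ((((X NOR X) NOR (Y NOR Y)) NOR ((X NOR X) NOR (Y NOR Y))) NOR (((X NOR X) NOR (Y NOR Y)) NOR ((X NOR X) NOR (Y NOR Y)))))) NOR (X NOR X)) NOR ((((((X NOR Y) NOR (X NOR Y)) NOR ((X NOR Y) NOR (X NOR Y))) NOR ((((X NOR X) NOR (Y NOR Y)) NOR ((X NOR X) NOR (Y NOR Y))) NOR (((X NOR X) NOR (Y NOR Y)) NOR ((X NOR X) NOR (Y NOR Y))))) NOR ((((X NOR Y) NOR (X NOR Y)) NOR ((X NOR Y) NOR (X NOR Y))) NOR ((((X NOR X) NOR (Y NOR Y)) NOR ((X NOR X) NOR (Y NOR Y))) NOR (((X NOR X) NOR (Y NOR Y)) NOR ((X NOR X) NOR (Y NOR Y)))))) NOR (X NOR X)))))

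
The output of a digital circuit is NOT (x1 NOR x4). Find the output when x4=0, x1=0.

Substituting: NOT (0 NOR 0)
= 0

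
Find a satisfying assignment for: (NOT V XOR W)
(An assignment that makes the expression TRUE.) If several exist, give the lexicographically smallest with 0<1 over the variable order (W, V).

W=0, V=0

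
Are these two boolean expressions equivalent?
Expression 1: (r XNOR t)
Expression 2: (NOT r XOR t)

Yes, they are equivalent — the two output columns agree on all 4 assignments:
t | r | Expression 1 | Expression 2
-----------------------------------
0 | 0 | 1 | 1
0 | 1 | 0 | 0
1 | 0 | 0 | 0
1 | 1 | 1 | 1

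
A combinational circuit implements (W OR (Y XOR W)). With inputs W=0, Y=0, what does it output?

Substituting: (0 OR (0 XOR 0))
= 0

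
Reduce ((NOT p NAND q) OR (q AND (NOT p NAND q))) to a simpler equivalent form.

By absorption (E OR (E AND v) = E):
= (NOT p NAND q)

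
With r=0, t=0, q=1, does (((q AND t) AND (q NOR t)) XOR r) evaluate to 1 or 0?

Substituting: (((1 AND 0) AND (1 NOR 0)) XOR 0)
= 0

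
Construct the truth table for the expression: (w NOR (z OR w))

z | w | Output
--------------
0 | 0 | 1
0 | 1 | 0
1 | 0 | 0
1 | 1 | 0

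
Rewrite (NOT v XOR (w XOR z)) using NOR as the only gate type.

(((((v NOR v) NOR ((((w NOR z) NOR (w NOR z)) NOR ((w NOR z) NOR (w NOR z))) NOR ((((w NOR w) NOR (z NOR z)) NOR ((w NOR w) NOR (z NOR z))) NOR (((w NOR w) NOR (z NOR z)) NOR ((w NOR w) NOR (z NOR z)))))) NOR ((v NOR v) NOR ((((w NOR z) NOR (w NOR z)) NOR ((w NOR z) NOR (w NOR z))) NOR ((((w NOR w) NOR (z NOR z)) NOR ((w NOR w) NOR (z NOR z))) NOR (((w NOR w) NOR (z NOR z)) NOR ((w NOR w) NOR (z NOR z))))))) NOR (((v NOR v) NOR ((((w NOR z) NOR (w NOR z)) NOR ((w NOR z) NOR (w NOR z))) NOR ((((w NOR w) NOR (z NOR z)) NOR ((w NOR w) NOR (z NOR z))) NOR (((w NOR w) NOR (z NOR z)) NOR ((w NOR w) NOR (z NOR z)))))) NOR ((v NOR v) NOR ((((w NOR z) NOR (w NOR z)) NOR ((w NOR z) NOR (w NOR z))) NOR ((((w NOR w) NOR (z NOR z)) NOR ((w NOR w) NOR (z NOR z))) NOR (((w NOR w) NOR (z NOR z)) NOR ((w NOR w) NOR (z NOR z)))))))) NOR (((((v NOR v) NOR (v NOR v)) NOR (((((w NOR z) NOR (w NOR z)) NOR ((w NOR z) NOR (w NOR z))) NOR ((((w NOR w) NOR (z NOR z)) NOR ((w NOR w) NOR (z NOR z))) NOR (((w NOR w) NOR (z NOR z)) NOR ((w NOR w) NOR (z NOR z))))) NOR ((((w NOR z) NOR (w NOR z)) NOR ((w NOR z) NOR (w NOR z))) NOR ((((w NOR w) NOR (z NOR z)) NOR ((w NOR w) NOR (z NOR z))) NOR (((w NOR w) NOR (z NOR z)) NOR ((w NOR w) NOR (z NOR z))))))) NOR (((v NOR v) NOR (v NOR v)) NOR (((((w NOR z) NOR (w NOR z)) NOR ((w NOR z) NOR (w NOR z))) NOR ((((w NOR w) NOR (z NOR z)) NOR ((w NOR w) NOR (z NOR z))) NOR (((w NOR w) NOR (z NOR z)) NOR ((w NOR w) NOR (z NOR z))))) NOR ((((w NOR z) NOR (w NOR z)) NOR ((w NOR z) NOR (w NOR z))) NOR ((((w NOR w) NOR (z NOR z)) NOR ((w NOR w) NOR (z NOR z))) NOR (((w NOR w) NOR (z NOR z)) NOR ((w NOR w) NOR (z NOR z)))))))) NOR ((((v NOR v) NOR (v NOR v)) NOR (((((w NOR z) NOR (w NOR z)) NOR ((w NOR z) NOR (w NOR z))) NOR ((((w NOR w) NOR (z NOR z)) NOR ((w NOR w) NOR (z NOR z))) NOR (((w NOR w) NOR (z NOR z)) NOR ((w NOR w) NOR (z NOR z))))) NOR ((((w NOR z) NOR (w NOR z)) NOR ((w NOR z) NOR (w NOR z))) NOR ((((w NOR w) NOR (z NOR z)) NOR ((w NOR w) NOR (z NOR z))) NOR (((w NOR w) NOR (z NOR z)) NOR ((w NOR w) NOR (z NOR z))))))) NOR (((v NOR v) NOR (v NOR v)) NOR (((((w NOR z) NOR (w NOR z)) NOR ((w NOR z) NOR (w NOR z))) NOR ((((w NOR w) NOR (z NOR z)) NOR ((w NOR w) NOR (z NOR z))) NOR (((w NOR w) NOR (z NOR z)) NOR ((w NOR w) NOR (z NOR z))))) NOR ((((w NOR z) NOR (w NOR z)) NOR ((w NOR z) NOR (w NOR z))) NOR ((((w NOR w) NOR (z NOR z)) NOR ((w NOR w) NOR (z NOR z))) NOR (((w NOR w) NOR (z NOR z)) NOR ((w NOR w) NOR (z NOR z))))))))))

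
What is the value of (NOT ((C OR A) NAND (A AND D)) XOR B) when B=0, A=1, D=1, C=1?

Substituting: (NOT ((1 OR 1) NAND (1 AND 1)) XOR 0)
= 1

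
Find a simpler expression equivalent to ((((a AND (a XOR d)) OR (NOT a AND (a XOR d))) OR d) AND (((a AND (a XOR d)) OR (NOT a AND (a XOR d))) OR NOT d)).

By distribution ((E OR v) AND (E OR NOT v) = E) then distribution ((E AND v) OR (E AND NOT v) = E):
= (a XOR d)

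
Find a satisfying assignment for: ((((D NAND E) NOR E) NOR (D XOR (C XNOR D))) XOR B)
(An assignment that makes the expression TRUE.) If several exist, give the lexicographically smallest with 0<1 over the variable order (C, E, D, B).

C=0, E=0, D=0, B=1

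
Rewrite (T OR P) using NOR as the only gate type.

((T NOR P) NOR (T NOR P))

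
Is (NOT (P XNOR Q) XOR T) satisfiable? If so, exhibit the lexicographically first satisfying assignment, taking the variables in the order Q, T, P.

Q=0, T=0, P=1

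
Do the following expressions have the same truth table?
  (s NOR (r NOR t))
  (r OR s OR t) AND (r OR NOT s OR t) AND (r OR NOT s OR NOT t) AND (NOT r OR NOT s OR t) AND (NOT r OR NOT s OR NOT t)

Yes, they are equivalent — the two output columns agree on all 8 assignments:
r | s | t | Expression 1 | Expression 2
---------------------------------------
0 | 0 | 0 | 0 | 0
0 | 0 | 1 | 1 | 1
0 | 1 | 0 | 0 | 0
0 | 1 | 1 | 0 | 0
1 | 0 | 0 | 1 | 1
1 | 0 | 1 | 1 | 1
1 | 1 | 0 | 0 | 0
1 | 1 | 1 | 0 | 0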